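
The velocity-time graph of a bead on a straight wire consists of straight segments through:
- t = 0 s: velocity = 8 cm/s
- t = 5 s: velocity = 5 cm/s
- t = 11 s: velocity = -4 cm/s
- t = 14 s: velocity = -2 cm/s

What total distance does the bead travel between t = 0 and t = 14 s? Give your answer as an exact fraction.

Total distance travelled is ∫|v| dt — sum the magnitudes of each area piece.
0–5 s: |½(8 + 5)(5)| = 32.5 cm
5–11 s: v = 0 at t = 25/3 s; triangle areas 25/3 + 16/3 = 41/3 cm
11–14 s: |½(-4 + -2)(3)| = 9 cm
Total distance = 331/6 cm

331/6 cm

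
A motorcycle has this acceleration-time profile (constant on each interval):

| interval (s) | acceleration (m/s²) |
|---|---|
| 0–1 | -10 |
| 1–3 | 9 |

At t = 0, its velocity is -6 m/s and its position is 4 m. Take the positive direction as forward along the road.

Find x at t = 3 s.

On each constant-a segment, Δv = aΔt and Δx = v₀Δt + ½aΔt²; chain segment to segment.
0–1 s: v starts -6 m/s; Δx = -6·1 + ½·-10·1² = -11 m; v ends -16 m/s.
1–3 s: v starts -16 m/s; Δx = -16·2 + ½·9·2² = -14 m; v ends 2 m/s.
x(3) = 4 + Σ Δx = -21 m.

-21 m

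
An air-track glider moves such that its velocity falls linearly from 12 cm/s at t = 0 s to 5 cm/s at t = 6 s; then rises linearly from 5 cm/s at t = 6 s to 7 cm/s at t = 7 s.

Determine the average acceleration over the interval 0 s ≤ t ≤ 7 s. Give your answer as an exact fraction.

Average acceleration = Δv/Δt = (7 − 12)/(7 − 0) = -5/7 cm/s².

-5/7 cm/s²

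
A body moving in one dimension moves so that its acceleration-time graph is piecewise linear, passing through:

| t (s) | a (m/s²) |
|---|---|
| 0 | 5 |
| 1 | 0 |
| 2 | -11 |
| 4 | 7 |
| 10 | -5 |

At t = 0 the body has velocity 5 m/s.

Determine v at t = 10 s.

4 m/s

Δv equals the area under the a-t graph; then v = v₀ + Δv.
0–1 s: ½(5 + 0)(1) = 2.5 m/s
1–2 s: ½(0 + -11)(1) = -5.5 m/s
2–4 s: ½(-11 + 7)(2) = -4 m/s
4–10 s: ½(7 + -5)(6) = 6 m/s
Δv = -1 m/s, so v(10) = 5 + (-1) = 4 m/s.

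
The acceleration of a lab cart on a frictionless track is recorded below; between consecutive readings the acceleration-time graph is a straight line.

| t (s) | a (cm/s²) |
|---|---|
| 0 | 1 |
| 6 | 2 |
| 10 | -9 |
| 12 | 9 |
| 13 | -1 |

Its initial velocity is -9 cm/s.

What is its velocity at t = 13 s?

Δv equals the area under the a-t graph; then v = v₀ + Δv.
0–6 s: ½(1 + 2)(6) = 9 cm/s
6–10 s: ½(2 + -9)(4) = -14 cm/s
10–12 s: ½(-9 + 9)(2) = 0 cm/s
12–13 s: ½(9 + -1)(1) = 4 cm/s
Δv = -1 cm/s, so v(13) = -9 + (-1) = -10 cm/s.

-10 cm/s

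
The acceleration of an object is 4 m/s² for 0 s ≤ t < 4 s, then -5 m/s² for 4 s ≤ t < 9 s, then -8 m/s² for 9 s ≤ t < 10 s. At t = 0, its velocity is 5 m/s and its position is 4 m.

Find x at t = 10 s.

90.5 m

On each constant-a segment, Δv = aΔt and Δx = v₀Δt + ½aΔt²; chain segment to segment.
0–4 s: v starts 5 m/s; Δx = 5·4 + ½·4·4² = 52 m; v ends 21 m/s.
4–9 s: v starts 21 m/s; Δx = 21·5 + ½·-5·5² = 42.5 m; v ends -4 m/s.
9–10 s: v starts -4 m/s; Δx = -4·1 + ½·-8·1² = -8 m; v ends -12 m/s.
x(10) = 4 + Σ Δx = 90.5 m.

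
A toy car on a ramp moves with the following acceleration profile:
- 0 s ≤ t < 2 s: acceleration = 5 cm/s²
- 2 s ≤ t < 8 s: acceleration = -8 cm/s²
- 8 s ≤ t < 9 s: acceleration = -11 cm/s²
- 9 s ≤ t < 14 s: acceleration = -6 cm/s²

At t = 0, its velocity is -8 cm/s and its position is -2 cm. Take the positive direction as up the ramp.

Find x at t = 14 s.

-551.5 cm

On each constant-a segment, Δv = aΔt and Δx = v₀Δt + ½aΔt²; chain segment to segment.
0–2 s: v starts -8 cm/s; Δx = -8·2 + ½·5·2² = -6 cm; v ends 2 cm/s.
2–8 s: v starts 2 cm/s; Δx = 2·6 + ½·-8·6² = -132 cm; v ends -46 cm/s.
8–9 s: v starts -46 cm/s; Δx = -46·1 + ½·-11·1² = -51.5 cm; v ends -57 cm/s.
9–14 s: v starts -57 cm/s; Δx = -57·5 + ½·-6·5² = -360 cm; v ends -87 cm/s.
x(14) = -2 + Σ Δx = -551.5 cm.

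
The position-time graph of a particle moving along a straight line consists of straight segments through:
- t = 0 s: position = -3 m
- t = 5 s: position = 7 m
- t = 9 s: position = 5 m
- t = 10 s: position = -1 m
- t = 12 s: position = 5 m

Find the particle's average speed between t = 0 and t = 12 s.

Average speed = (total path length)/(elapsed time); on a piecewise-linear x-t graph the path length is Σ|Δx|.
0–5 s: |Δx| = |7 − -3| = 10 m
5–9 s: |Δx| = |5 − 7| = 2 m
9–10 s: |Δx| = |-1 − 5| = 6 m
10–12 s: |Δx| = |5 − -1| = 6 m
Total path = 24 m; average speed = 24/12 = 2 m/s.

2 m/s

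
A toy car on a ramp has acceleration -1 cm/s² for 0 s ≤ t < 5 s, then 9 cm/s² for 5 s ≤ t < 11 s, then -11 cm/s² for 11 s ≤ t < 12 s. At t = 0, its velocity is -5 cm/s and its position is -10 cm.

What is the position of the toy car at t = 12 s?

On each constant-a segment, Δv = aΔt and Δx = v₀Δt + ½aΔt²; chain segment to segment.
0–5 s: v starts -5 cm/s; Δx = -5·5 + ½·-1·5² = -37.5 cm; v ends -10 cm/s.
5–11 s: v starts -10 cm/s; Δx = -10·6 + ½·9·6² = 102 cm; v ends 44 cm/s.
11–12 s: v starts 44 cm/s; Δx = 44·1 + ½·-11·1² = 38.5 cm; v ends 33 cm/s.
x(12) = -10 + Σ Δx = 93 cm.

93 cm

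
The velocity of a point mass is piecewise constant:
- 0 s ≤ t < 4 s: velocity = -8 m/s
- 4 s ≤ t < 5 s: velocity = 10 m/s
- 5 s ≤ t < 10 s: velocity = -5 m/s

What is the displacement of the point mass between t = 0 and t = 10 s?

Net displacement equals the area under the velocity-time graph (areas below the axis count negative).
0–4 s: -8 × 4 = -32 m
4–5 s: 10 × 1 = 10 m
5–10 s: -5 × 5 = -25 m
Net displacement = -47 m

-47 m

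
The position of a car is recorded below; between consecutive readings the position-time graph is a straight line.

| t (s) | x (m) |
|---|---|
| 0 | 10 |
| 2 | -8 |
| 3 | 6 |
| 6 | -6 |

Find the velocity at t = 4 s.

Velocity is the slope of the x-t graph on 3–6 s: (-6 − 6)/(6 − 3) = -4 m/s.

-4 m/s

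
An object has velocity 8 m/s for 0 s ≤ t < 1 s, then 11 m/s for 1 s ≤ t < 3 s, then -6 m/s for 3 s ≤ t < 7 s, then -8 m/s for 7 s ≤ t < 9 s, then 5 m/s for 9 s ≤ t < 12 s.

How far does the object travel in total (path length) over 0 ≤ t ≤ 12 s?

Total distance travelled is ∫|v| dt — sum the magnitudes of each area piece.
0–1 s: |8| × 1 = 8 m
1–3 s: |11| × 2 = 22 m
3–7 s: |-6| × 4 = 24 m
7–9 s: |-8| × 2 = 16 m
9–12 s: |5| × 3 = 15 m
Total distance = 85 m

85 m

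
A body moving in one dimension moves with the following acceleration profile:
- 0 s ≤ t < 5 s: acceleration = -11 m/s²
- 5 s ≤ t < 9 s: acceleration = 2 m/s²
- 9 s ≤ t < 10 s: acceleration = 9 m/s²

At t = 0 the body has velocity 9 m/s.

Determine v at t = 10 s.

-29 m/s

Δv equals the area under the a-t graph; then v = v₀ + Δv.
0–5 s: -11 × 5 = -55 m/s
5–9 s: 2 × 4 = 8 m/s
9–10 s: 9 × 1 = 9 m/s
Δv = -38 m/s, so v(10) = 9 + (-38) = -29 m/s.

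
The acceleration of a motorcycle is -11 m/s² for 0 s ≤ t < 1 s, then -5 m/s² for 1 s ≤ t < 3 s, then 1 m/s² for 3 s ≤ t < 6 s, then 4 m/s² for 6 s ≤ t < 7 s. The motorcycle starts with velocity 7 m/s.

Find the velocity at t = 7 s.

Δv equals the area under the a-t graph; then v = v₀ + Δv.
0–1 s: -11 × 1 = -11 m/s
1–3 s: -5 × 2 = -10 m/s
3–6 s: 1 × 3 = 3 m/s
6–7 s: 4 × 1 = 4 m/s
Δv = -14 m/s, so v(7) = 7 + (-14) = -7 m/s.

-7 m/s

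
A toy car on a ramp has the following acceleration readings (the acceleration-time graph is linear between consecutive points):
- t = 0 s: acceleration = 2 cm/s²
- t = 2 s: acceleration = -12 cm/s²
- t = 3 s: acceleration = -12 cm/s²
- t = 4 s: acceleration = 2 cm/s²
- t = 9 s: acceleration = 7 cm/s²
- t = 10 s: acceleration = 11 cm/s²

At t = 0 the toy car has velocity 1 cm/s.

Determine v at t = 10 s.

5.5 cm/s

Δv equals the area under the a-t graph; then v = v₀ + Δv.
0–2 s: ½(2 + -12)(2) = -10 cm/s
2–3 s: -12 × 1 = -12 cm/s
3–4 s: ½(-12 + 2)(1) = -5 cm/s
4–9 s: ½(2 + 7)(5) = 22.5 cm/s
9–10 s: ½(7 + 11)(1) = 9 cm/s
Δv = 4.5 cm/s, so v(10) = 1 + (4.5) = 5.5 cm/s.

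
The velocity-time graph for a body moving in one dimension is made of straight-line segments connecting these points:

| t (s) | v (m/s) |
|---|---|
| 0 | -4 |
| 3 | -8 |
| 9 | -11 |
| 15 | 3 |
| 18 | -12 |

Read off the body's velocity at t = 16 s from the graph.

On 15–18 s the graph is linear from 3 to -12 m/s: v(16) = 3 + (-12 − 3)·(16 − 15)/(18 − 15) = -2 m/s.

-2 m/s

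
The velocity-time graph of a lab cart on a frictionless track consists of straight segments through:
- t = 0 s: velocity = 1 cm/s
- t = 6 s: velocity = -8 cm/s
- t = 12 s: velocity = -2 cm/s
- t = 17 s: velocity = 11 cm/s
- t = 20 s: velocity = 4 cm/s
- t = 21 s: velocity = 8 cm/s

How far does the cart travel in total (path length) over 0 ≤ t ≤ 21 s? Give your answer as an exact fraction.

Distance (not displacement) is the total path length: add the absolute areas under v-t.
0–6 s: v = 0 at t = 2/3 s; triangle areas 1/3 + 64/3 = 65/3 cm
6–12 s: |½(-8 + -2)(6)| = 30 cm
12–17 s: v = 0 at t = 166/13 s; triangle areas 10/13 + 605/26 = 625/26 cm
17–20 s: |½(11 + 4)(3)| = 22.5 cm
20–21 s: |½(4 + 8)(1)| = 6 cm
Total distance = 4064/39 cm

4064/39 cm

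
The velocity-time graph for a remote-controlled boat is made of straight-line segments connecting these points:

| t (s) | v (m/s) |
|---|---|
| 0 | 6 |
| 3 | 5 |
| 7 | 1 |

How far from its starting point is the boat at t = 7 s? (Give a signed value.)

28.5 m

Net displacement equals the area under the velocity-time graph (areas below the axis count negative).
0–3 s: ½(6 + 5)(3) = 16.5 m
3–7 s: ½(5 + 1)(4) = 12 m
Net displacement = 28.5 m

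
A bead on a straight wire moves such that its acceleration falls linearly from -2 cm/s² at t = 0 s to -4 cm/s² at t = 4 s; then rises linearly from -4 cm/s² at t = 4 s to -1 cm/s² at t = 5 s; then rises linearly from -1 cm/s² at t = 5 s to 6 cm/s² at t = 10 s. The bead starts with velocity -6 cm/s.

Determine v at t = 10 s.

-8 cm/s

Δv equals the area under the a-t graph; then v = v₀ + Δv.
0–4 s: ½(-2 + -4)(4) = -12 cm/s
4–5 s: ½(-4 + -1)(1) = -2.5 cm/s
5–10 s: ½(-1 + 6)(5) = 12.5 cm/s
Δv = -2 cm/s, so v(10) = -6 + (-2) = -8 cm/s.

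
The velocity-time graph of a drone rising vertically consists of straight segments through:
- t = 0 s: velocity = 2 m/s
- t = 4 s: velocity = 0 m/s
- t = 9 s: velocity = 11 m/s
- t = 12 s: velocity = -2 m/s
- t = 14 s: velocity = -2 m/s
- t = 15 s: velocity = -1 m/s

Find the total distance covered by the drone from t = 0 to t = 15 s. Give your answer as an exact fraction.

1337/26 m

Total distance travelled is ∫|v| dt — sum the magnitudes of each area piece.
0–4 s: |½(2 + 0)(4)| = 4 m
4–9 s: |½(0 + 11)(5)| = 27.5 m
9–12 s: v = 0 at t = 150/13 s; triangle areas 363/26 + 6/13 = 375/26 m
12–14 s: |-2| × 2 = 4 m
14–15 s: |½(-2 + -1)(1)| = 1.5 m
Total distance = 1337/26 m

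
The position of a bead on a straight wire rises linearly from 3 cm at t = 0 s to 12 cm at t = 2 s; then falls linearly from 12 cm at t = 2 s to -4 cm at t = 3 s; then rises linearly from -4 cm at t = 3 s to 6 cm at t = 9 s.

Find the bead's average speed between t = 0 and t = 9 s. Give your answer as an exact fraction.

35/9 cm/s

Average speed = (total path length)/(elapsed time); on a piecewise-linear x-t graph the path length is Σ|Δx|.
0–2 s: |Δx| = |12 − 3| = 9 cm
2–3 s: |Δx| = |-4 − 12| = 16 cm
3–9 s: |Δx| = |6 − -4| = 10 cm
Total path = 35 cm; average speed = 35/9 = 35/9 cm/s.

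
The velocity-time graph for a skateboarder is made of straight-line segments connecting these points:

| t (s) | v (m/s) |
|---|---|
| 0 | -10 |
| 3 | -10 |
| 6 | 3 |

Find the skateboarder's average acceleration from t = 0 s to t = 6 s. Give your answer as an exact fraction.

Average acceleration = Δv/Δt = (3 − -10)/(6 − 0) = 13/6 m/s².

13/6 m/s²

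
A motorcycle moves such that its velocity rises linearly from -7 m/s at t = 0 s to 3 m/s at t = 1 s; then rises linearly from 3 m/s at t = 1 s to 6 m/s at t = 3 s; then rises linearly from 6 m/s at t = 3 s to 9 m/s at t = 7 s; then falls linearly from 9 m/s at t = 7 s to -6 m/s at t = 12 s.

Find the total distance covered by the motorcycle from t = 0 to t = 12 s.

Distance (not displacement) is the total path length: add the absolute areas under v-t.
0–1 s: v = 0 at t = 0.7 s; triangle areas 2.45 + 0.45 = 2.9 m
1–3 s: |½(3 + 6)(2)| = 9 m
3–7 s: |½(6 + 9)(4)| = 30 m
7–12 s: v = 0 at t = 10 s; triangle areas 13.5 + 6 = 19.5 m
Total distance = 61.4 m

61.4 m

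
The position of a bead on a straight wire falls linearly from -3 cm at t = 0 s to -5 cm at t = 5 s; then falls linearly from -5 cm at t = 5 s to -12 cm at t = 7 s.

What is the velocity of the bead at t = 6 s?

-3.5 cm/s

Velocity is the slope of the x-t graph on 5–7 s: (-12 − -5)/(7 − 5) = -3.5 cm/s.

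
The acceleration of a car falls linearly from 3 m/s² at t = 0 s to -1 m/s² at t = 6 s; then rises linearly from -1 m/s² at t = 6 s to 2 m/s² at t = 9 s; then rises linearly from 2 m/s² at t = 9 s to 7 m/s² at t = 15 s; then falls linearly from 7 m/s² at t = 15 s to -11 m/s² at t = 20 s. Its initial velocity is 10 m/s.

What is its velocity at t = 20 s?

34.5 m/s

Δv equals the area under the a-t graph; then v = v₀ + Δv.
0–6 s: ½(3 + -1)(6) = 6 m/s
6–9 s: ½(-1 + 2)(3) = 1.5 m/s
9–15 s: ½(2 + 7)(6) = 27 m/s
15–20 s: ½(7 + -11)(5) = -10 m/s
Δv = 24.5 m/s, so v(20) = 10 + (24.5) = 34.5 m/s.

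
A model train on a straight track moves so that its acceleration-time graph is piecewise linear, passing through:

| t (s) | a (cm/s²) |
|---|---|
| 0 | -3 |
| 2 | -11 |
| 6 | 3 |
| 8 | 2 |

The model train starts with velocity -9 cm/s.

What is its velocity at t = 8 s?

-34 cm/s

Δv equals the area under the a-t graph; then v = v₀ + Δv.
0–2 s: ½(-3 + -11)(2) = -14 cm/s
2–6 s: ½(-11 + 3)(4) = -16 cm/s
6–8 s: ½(3 + 2)(2) = 5 cm/s
Δv = -25 cm/s, so v(8) = -9 + (-25) = -34 cm/s.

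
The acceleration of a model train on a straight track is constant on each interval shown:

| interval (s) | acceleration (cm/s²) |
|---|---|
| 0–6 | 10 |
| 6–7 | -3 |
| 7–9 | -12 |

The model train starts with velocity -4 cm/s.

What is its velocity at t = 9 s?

Δv equals the area under the a-t graph; then v = v₀ + Δv.
0–6 s: 10 × 6 = 60 cm/s
6–7 s: -3 × 1 = -3 cm/s
7–9 s: -12 × 2 = -24 cm/s
Δv = 33 cm/s, so v(9) = -4 + (33) = 29 cm/s.

29 cm/s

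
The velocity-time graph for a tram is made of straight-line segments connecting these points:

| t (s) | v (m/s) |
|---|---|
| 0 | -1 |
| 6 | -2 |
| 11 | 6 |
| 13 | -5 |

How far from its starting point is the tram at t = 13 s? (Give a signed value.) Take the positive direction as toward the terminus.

2 m

Displacement is the signed area under the v-t curve.
0–6 s: ½(-1 + -2)(6) = -9 m
6–11 s: ½(-2 + 6)(5) = 10 m
11–13 s: ½(6 + -5)(2) = 1 m
Net displacement = 2 m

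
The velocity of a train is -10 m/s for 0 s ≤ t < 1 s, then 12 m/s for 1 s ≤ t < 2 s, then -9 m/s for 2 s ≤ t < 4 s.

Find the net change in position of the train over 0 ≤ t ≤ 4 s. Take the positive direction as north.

-16 m

Displacement is the signed area under the v-t curve.
0–1 s: -10 × 1 = -10 m
1–2 s: 12 × 1 = 12 m
2–4 s: -9 × 2 = -18 m
Net displacement = -16 m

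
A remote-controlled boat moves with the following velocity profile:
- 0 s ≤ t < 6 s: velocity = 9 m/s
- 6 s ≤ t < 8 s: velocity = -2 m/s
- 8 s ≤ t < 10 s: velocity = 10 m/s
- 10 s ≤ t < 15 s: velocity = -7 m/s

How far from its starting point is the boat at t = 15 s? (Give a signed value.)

35 m

Displacement is the signed area under the v-t curve.
0–6 s: 9 × 6 = 54 m
6–8 s: -2 × 2 = -4 m
8–10 s: 10 × 2 = 20 m
10–15 s: -7 × 5 = -35 m
Net displacement = 35 m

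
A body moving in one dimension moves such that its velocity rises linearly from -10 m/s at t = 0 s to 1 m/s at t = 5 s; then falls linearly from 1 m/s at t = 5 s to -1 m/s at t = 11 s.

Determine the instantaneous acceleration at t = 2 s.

2.2 m/s²

Acceleration is the slope of the v-t graph on 0–5 s: (1 − -10)/(5 − 0) = 2.2 m/s².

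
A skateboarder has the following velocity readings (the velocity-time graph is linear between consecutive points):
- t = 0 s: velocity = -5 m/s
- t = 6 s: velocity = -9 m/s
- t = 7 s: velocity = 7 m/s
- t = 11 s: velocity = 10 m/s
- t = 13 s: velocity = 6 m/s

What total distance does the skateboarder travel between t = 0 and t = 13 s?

96.0625 m

Total distance travelled is ∫|v| dt — sum the magnitudes of each area piece.
0–6 s: |½(-5 + -9)(6)| = 42 m
6–7 s: v = 0 at t = 6.5625 s; triangle areas 2.53125 + 1.53125 = 4.0625 m
7–11 s: |½(7 + 10)(4)| = 34 m
11–13 s: |½(10 + 6)(2)| = 16 m
Total distance = 96.0625 m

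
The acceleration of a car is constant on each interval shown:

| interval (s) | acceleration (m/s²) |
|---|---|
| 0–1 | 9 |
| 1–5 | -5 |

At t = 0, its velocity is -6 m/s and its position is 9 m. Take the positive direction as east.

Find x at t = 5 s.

On each constant-a segment, Δv = aΔt and Δx = v₀Δt + ½aΔt²; chain segment to segment.
0–1 s: v starts -6 m/s; Δx = -6·1 + ½·9·1² = -1.5 m; v ends 3 m/s.
1–5 s: v starts 3 m/s; Δx = 3·4 + ½·-5·4² = -28 m; v ends -17 m/s.
x(5) = 9 + Σ Δx = -20.5 m.

-20.5 m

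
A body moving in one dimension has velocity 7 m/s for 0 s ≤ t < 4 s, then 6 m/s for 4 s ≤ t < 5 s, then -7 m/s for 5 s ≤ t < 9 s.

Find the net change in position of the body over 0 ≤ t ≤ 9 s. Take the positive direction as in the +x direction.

6 m

Net displacement equals the area under the velocity-time graph (areas below the axis count negative).
0–4 s: 7 × 4 = 28 m
4–5 s: 6 × 1 = 6 m
5–9 s: -7 × 4 = -28 m
Net displacement = 6 m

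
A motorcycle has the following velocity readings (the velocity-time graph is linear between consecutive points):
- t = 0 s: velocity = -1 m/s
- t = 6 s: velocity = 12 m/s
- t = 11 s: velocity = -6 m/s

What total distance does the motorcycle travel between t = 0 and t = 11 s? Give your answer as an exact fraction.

Total distance travelled is ∫|v| dt — sum the magnitudes of each area piece.
0–6 s: v = 0 at t = 6/13 s; triangle areas 3/13 + 432/13 = 435/13 m
6–11 s: v = 0 at t = 28/3 s; triangle areas 20 + 5 = 25 m
Total distance = 760/13 m

760/13 m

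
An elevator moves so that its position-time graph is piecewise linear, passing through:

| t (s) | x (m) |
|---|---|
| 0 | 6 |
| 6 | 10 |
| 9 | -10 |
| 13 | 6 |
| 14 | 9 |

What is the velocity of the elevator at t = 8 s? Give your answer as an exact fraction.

-20/3 m/s

Velocity is the slope of the x-t graph on 6–9 s: (-10 − 10)/(9 − 6) = -20/3 m/s.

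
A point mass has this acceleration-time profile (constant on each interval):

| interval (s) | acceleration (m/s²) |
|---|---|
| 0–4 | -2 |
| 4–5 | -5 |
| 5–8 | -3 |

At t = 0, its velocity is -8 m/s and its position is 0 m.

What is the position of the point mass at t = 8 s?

-143 m

On each constant-a segment, Δv = aΔt and Δx = v₀Δt + ½aΔt²; chain segment to segment.
0–4 s: v starts -8 m/s; Δx = -8·4 + ½·-2·4² = -48 m; v ends -16 m/s.
4–5 s: v starts -16 m/s; Δx = -16·1 + ½·-5·1² = -18.5 m; v ends -21 m/s.
5–8 s: v starts -21 m/s; Δx = -21·3 + ½·-3·3² = -76.5 m; v ends -30 m/s.
x(8) = 0 + Σ Δx = -143 m.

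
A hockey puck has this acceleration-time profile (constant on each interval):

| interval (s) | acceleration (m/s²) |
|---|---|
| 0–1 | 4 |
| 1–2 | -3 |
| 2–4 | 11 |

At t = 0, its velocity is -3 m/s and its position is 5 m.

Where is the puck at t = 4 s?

On each constant-a segment, Δv = aΔt and Δx = v₀Δt + ½aΔt²; chain segment to segment.
0–1 s: v starts -3 m/s; Δx = -3·1 + ½·4·1² = -1 m; v ends 1 m/s.
1–2 s: v starts 1 m/s; Δx = 1·1 + ½·-3·1² = -0.5 m; v ends -2 m/s.
2–4 s: v starts -2 m/s; Δx = -2·2 + ½·11·2² = 18 m; v ends 20 m/s.
x(4) = 5 + Σ Δx = 21.5 m.

21.5 m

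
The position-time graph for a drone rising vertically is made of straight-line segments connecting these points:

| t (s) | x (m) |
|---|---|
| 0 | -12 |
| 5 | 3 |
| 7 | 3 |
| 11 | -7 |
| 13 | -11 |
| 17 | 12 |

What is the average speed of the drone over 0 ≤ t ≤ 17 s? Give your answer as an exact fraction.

Average speed = (total path length)/(elapsed time); on a piecewise-linear x-t graph the path length is Σ|Δx|.
0–5 s: |Δx| = |3 − -12| = 15 m
5–7 s: |Δx| = |3 − 3| = 0 m
7–11 s: |Δx| = |-7 − 3| = 10 m
11–13 s: |Δx| = |-11 − -7| = 4 m
13–17 s: |Δx| = |12 − -11| = 23 m
Total path = 52 m; average speed = 52/17 = 52/17 m/s.

52/17 m/s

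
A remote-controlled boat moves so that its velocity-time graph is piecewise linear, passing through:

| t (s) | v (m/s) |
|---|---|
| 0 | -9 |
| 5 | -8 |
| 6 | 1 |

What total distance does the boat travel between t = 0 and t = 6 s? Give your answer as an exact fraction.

Distance (not displacement) is the total path length: add the absolute areas under v-t.
0–5 s: |½(-9 + -8)(5)| = 42.5 m
5–6 s: v = 0 at t = 53/9 s; triangle areas 32/9 + 1/18 = 65/18 m
Total distance = 415/9 m

415/9 m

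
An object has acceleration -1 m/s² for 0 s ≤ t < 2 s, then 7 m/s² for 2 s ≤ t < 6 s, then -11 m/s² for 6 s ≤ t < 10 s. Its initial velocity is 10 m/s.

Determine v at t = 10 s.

-8 m/s

Δv equals the area under the a-t graph; then v = v₀ + Δv.
0–2 s: -1 × 2 = -2 m/s
2–6 s: 7 × 4 = 28 m/s
6–10 s: -11 × 4 = -44 m/s
Δv = -18 m/s, so v(10) = 10 + (-18) = -8 m/s.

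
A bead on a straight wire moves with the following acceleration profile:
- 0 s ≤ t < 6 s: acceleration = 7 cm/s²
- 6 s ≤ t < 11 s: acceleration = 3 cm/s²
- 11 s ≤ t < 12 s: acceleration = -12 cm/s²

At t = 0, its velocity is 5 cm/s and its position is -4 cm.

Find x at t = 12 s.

480.5 cm

On each constant-a segment, Δv = aΔt and Δx = v₀Δt + ½aΔt²; chain segment to segment.
0–6 s: v starts 5 cm/s; Δx = 5·6 + ½·7·6² = 156 cm; v ends 47 cm/s.
6–11 s: v starts 47 cm/s; Δx = 47·5 + ½·3·5² = 272.5 cm; v ends 62 cm/s.
11–12 s: v starts 62 cm/s; Δx = 62·1 + ½·-12·1² = 56 cm; v ends 50 cm/s.
x(12) = -4 + Σ Δx = 480.5 cm.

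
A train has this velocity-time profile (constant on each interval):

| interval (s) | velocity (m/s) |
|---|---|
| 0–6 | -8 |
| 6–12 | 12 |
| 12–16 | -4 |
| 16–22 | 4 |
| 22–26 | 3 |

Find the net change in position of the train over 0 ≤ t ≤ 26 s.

Net displacement equals the area under the velocity-time graph (areas below the axis count negative).
0–6 s: -8 × 6 = -48 m
6–12 s: 12 × 6 = 72 m
12–16 s: -4 × 4 = -16 m
16–22 s: 4 × 6 = 24 m
22–26 s: 3 × 4 = 12 m
Net displacement = 44 m

44 m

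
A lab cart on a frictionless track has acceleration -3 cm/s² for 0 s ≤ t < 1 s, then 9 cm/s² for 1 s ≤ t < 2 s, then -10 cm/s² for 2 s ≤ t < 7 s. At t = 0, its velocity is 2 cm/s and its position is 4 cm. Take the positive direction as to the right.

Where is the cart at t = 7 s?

-77 cm

On each constant-a segment, Δv = aΔt and Δx = v₀Δt + ½aΔt²; chain segment to segment.
0–1 s: v starts 2 cm/s; Δx = 2·1 + ½·-3·1² = 0.5 cm; v ends -1 cm/s.
1–2 s: v starts -1 cm/s; Δx = -1·1 + ½·9·1² = 3.5 cm; v ends 8 cm/s.
2–7 s: v starts 8 cm/s; Δx = 8·5 + ½·-10·5² = -85 cm; v ends -42 cm/s.
x(7) = 4 + Σ Δx = -77 cm.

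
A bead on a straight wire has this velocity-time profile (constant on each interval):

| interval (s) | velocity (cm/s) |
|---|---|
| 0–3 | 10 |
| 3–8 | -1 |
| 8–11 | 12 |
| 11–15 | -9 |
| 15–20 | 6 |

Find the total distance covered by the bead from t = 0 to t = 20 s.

Total distance travelled is ∫|v| dt — sum the magnitudes of each area piece.
0–3 s: |10| × 3 = 30 cm
3–8 s: |-1| × 5 = 5 cm
8–11 s: |12| × 3 = 36 cm
11–15 s: |-9| × 4 = 36 cm
15–20 s: |6| × 5 = 30 cm
Total distance = 137 cm

137 cm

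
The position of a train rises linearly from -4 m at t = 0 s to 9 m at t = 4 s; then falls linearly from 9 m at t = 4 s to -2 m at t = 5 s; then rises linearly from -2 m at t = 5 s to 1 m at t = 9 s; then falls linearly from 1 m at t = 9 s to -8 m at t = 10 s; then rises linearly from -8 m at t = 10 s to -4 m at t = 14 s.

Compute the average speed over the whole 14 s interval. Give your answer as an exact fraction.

20/7 m/s

Average speed = (total path length)/(elapsed time); on a piecewise-linear x-t graph the path length is Σ|Δx|.
0–4 s: |Δx| = |9 − -4| = 13 m
4–5 s: |Δx| = |-2 − 9| = 11 m
5–9 s: |Δx| = |1 − -2| = 3 m
9–10 s: |Δx| = |-8 − 1| = 9 m
10–14 s: |Δx| = |-4 − -8| = 4 m
Total path = 40 m; average speed = 40/14 = 20/7 m/s.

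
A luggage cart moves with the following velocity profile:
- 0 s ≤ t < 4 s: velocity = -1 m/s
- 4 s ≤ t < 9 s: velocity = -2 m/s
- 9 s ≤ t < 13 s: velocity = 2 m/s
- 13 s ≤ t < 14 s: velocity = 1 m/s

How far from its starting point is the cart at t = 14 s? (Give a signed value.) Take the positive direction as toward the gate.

-5 m

Displacement is the signed area under the v-t curve.
0–4 s: -1 × 4 = -4 m
4–9 s: -2 × 5 = -10 m
9–13 s: 2 × 4 = 8 m
13–14 s: 1 × 1 = 1 m
Net displacement = -5 m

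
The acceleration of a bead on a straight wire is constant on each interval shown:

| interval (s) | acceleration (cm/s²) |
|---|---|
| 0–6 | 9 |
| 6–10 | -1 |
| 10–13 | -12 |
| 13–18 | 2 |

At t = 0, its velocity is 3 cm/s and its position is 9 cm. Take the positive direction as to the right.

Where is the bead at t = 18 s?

624 cm

On each constant-a segment, Δv = aΔt and Δx = v₀Δt + ½aΔt²; chain segment to segment.
0–6 s: v starts 3 cm/s; Δx = 3·6 + ½·9·6² = 180 cm; v ends 57 cm/s.
6–10 s: v starts 57 cm/s; Δx = 57·4 + ½·-1·4² = 220 cm; v ends 53 cm/s.
10–13 s: v starts 53 cm/s; Δx = 53·3 + ½·-12·3² = 105 cm; v ends 17 cm/s.
13–18 s: v starts 17 cm/s; Δx = 17·5 + ½·2·5² = 110 cm; v ends 27 cm/s.
x(18) = 9 + Σ Δx = 624 cm.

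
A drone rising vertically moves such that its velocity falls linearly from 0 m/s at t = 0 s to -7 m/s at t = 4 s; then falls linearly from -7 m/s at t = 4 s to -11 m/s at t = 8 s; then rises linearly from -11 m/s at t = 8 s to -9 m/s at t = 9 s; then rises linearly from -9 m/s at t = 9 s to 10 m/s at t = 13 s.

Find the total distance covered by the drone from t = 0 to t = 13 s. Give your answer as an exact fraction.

1502/19 m

Distance (not displacement) is the total path length: add the absolute areas under v-t.
0–4 s: |½(0 + -7)(4)| = 14 m
4–8 s: |½(-7 + -11)(4)| = 36 m
8–9 s: |½(-11 + -9)(1)| = 10 m
9–13 s: v = 0 at t = 207/19 s; triangle areas 162/19 + 200/19 = 362/19 m
Total distance = 1502/19 m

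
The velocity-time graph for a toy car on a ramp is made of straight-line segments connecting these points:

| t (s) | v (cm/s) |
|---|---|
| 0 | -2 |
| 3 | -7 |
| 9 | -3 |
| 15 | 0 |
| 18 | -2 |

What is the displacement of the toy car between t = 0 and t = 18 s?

Net displacement equals the area under the velocity-time graph (areas below the axis count negative).
0–3 s: ½(-2 + -7)(3) = -13.5 cm
3–9 s: ½(-7 + -3)(6) = -30 cm
9–15 s: ½(-3 + 0)(6) = -9 cm
15–18 s: ½(0 + -2)(3) = -3 cm
Net displacement = -55.5 cm

-55.5 cm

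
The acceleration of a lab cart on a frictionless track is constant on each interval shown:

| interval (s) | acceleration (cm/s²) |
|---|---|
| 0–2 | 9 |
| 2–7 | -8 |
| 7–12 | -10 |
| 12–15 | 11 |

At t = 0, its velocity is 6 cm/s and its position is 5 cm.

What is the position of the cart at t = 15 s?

-298.5 cm

On each constant-a segment, Δv = aΔt and Δx = v₀Δt + ½aΔt²; chain segment to segment.
0–2 s: v starts 6 cm/s; Δx = 6·2 + ½·9·2² = 30 cm; v ends 24 cm/s.
2–7 s: v starts 24 cm/s; Δx = 24·5 + ½·-8·5² = 20 cm; v ends -16 cm/s.
7–12 s: v starts -16 cm/s; Δx = -16·5 + ½·-10·5² = -205 cm; v ends -66 cm/s.
12–15 s: v starts -66 cm/s; Δx = -66·3 + ½·11·3² = -148.5 cm; v ends -33 cm/s.
x(15) = 5 + Σ Δx = -298.5 cm.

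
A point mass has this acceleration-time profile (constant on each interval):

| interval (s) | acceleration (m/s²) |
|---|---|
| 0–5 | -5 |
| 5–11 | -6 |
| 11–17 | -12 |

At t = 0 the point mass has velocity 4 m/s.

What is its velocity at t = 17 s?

-129 m/s

Δv equals the area under the a-t graph; then v = v₀ + Δv.
0–5 s: -5 × 5 = -25 m/s
5–11 s: -6 × 6 = -36 m/s
11–17 s: -12 × 6 = -72 m/s
Δv = -133 m/s, so v(17) = 4 + (-133) = -129 m/s.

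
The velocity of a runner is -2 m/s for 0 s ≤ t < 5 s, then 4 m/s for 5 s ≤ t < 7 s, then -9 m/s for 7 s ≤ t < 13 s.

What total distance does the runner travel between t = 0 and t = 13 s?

Total distance travelled is ∫|v| dt — sum the magnitudes of each area piece.
0–5 s: |-2| × 5 = 10 m
5–7 s: |4| × 2 = 8 m
7–13 s: |-9| × 6 = 54 m
Total distance = 72 m

72 m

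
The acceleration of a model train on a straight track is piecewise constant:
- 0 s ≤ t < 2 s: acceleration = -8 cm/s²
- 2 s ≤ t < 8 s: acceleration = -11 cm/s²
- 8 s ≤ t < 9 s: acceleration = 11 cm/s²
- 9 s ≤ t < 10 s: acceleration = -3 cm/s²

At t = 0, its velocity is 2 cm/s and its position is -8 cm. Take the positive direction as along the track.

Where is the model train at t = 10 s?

-447 cm

On each constant-a segment, Δv = aΔt and Δx = v₀Δt + ½aΔt²; chain segment to segment.
0–2 s: v starts 2 cm/s; Δx = 2·2 + ½·-8·2² = -12 cm; v ends -14 cm/s.
2–8 s: v starts -14 cm/s; Δx = -14·6 + ½·-11·6² = -282 cm; v ends -80 cm/s.
8–9 s: v starts -80 cm/s; Δx = -80·1 + ½·11·1² = -74.5 cm; v ends -69 cm/s.
9–10 s: v starts -69 cm/s; Δx = -69·1 + ½·-3·1² = -70.5 cm; v ends -72 cm/s.
x(10) = -8 + Σ Δx = -447 cm.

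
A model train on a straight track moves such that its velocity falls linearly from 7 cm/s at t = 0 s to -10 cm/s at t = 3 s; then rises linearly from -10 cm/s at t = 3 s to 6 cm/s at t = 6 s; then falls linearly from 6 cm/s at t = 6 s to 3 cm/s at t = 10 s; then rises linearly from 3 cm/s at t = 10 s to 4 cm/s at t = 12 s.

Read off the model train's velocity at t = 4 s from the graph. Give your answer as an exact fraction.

On 3–6 s the graph is linear from -10 to 6 cm/s: v(4) = -10 + (6 − -10)·(4 − 3)/(6 − 3) = -14/3 cm/s.

-14/3 cm/s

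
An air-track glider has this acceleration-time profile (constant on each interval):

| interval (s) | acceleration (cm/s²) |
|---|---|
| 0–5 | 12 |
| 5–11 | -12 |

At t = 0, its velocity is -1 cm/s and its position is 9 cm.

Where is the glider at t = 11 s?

On each constant-a segment, Δv = aΔt and Δx = v₀Δt + ½aΔt²; chain segment to segment.
0–5 s: v starts -1 cm/s; Δx = -1·5 + ½·12·5² = 145 cm; v ends 59 cm/s.
5–11 s: v starts 59 cm/s; Δx = 59·6 + ½·-12·6² = 138 cm; v ends -13 cm/s.
x(11) = 9 + Σ Δx = 292 cm.

292 cm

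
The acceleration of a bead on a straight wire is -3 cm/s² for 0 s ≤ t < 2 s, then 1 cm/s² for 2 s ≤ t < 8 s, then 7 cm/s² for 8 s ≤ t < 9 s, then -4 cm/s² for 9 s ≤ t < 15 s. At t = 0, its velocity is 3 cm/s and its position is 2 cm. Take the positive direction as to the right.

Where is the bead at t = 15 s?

On each constant-a segment, Δv = aΔt and Δx = v₀Δt + ½aΔt²; chain segment to segment.
0–2 s: v starts 3 cm/s; Δx = 3·2 + ½·-3·2² = 0 cm; v ends -3 cm/s.
2–8 s: v starts -3 cm/s; Δx = -3·6 + ½·1·6² = 0 cm; v ends 3 cm/s.
8–9 s: v starts 3 cm/s; Δx = 3·1 + ½·7·1² = 6.5 cm; v ends 10 cm/s.
9–15 s: v starts 10 cm/s; Δx = 10·6 + ½·-4·6² = -12 cm; v ends -14 cm/s.
x(15) = 2 + Σ Δx = -3.5 cm.

-3.5 cm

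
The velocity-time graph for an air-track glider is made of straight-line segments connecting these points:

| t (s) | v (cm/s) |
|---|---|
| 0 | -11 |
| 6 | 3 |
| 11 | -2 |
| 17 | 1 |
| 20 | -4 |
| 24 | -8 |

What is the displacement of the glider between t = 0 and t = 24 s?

-53 cm

Net displacement equals the area under the velocity-time graph (areas below the axis count negative).
0–6 s: ½(-11 + 3)(6) = -24 cm
6–11 s: ½(3 + -2)(5) = 2.5 cm
11–17 s: ½(-2 + 1)(6) = -3 cm
17–20 s: ½(1 + -4)(3) = -4.5 cm
20–24 s: ½(-4 + -8)(4) = -24 cm
Net displacement = -53 cm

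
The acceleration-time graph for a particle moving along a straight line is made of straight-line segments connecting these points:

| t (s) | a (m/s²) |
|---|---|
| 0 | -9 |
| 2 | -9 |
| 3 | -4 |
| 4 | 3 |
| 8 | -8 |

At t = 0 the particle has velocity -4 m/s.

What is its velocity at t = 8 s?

Δv equals the area under the a-t graph; then v = v₀ + Δv.
0–2 s: -9 × 2 = -18 m/s
2–3 s: ½(-9 + -4)(1) = -6.5 m/s
3–4 s: ½(-4 + 3)(1) = -0.5 m/s
4–8 s: ½(3 + -8)(4) = -10 m/s
Δv = -35 m/s, so v(8) = -4 + (-35) = -39 m/s.

-39 m/s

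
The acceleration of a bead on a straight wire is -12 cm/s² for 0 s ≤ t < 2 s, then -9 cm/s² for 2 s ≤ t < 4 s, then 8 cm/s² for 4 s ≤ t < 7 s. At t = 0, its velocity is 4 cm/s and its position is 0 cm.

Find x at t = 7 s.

-152 cm

On each constant-a segment, Δv = aΔt and Δx = v₀Δt + ½aΔt²; chain segment to segment.
0–2 s: v starts 4 cm/s; Δx = 4·2 + ½·-12·2² = -16 cm; v ends -20 cm/s.
2–4 s: v starts -20 cm/s; Δx = -20·2 + ½·-9·2² = -58 cm; v ends -38 cm/s.
4–7 s: v starts -38 cm/s; Δx = -38·3 + ½·8·3² = -78 cm; v ends -14 cm/s.
x(7) = 0 + Σ Δx = -152 cm.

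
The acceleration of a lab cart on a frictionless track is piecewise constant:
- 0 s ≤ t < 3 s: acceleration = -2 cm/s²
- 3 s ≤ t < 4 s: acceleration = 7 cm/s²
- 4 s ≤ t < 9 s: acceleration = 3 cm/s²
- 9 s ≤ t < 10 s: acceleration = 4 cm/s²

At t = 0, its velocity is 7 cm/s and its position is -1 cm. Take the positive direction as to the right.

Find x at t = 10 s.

On each constant-a segment, Δv = aΔt and Δx = v₀Δt + ½aΔt²; chain segment to segment.
0–3 s: v starts 7 cm/s; Δx = 7·3 + ½·-2·3² = 12 cm; v ends 1 cm/s.
3–4 s: v starts 1 cm/s; Δx = 1·1 + ½·7·1² = 4.5 cm; v ends 8 cm/s.
4–9 s: v starts 8 cm/s; Δx = 8·5 + ½·3·5² = 77.5 cm; v ends 23 cm/s.
9–10 s: v starts 23 cm/s; Δx = 23·1 + ½·4·1² = 25 cm; v ends 27 cm/s.
x(10) = -1 + Σ Δx = 118 cm.

118 cm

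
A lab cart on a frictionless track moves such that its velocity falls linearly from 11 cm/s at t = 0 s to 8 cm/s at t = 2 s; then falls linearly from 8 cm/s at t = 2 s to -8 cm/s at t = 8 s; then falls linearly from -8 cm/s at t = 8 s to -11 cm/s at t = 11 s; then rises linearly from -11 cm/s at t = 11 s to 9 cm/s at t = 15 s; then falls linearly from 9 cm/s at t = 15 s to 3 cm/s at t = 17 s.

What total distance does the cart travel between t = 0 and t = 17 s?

103.7 cm

Total distance travelled is ∫|v| dt — sum the magnitudes of each area piece.
0–2 s: |½(11 + 8)(2)| = 19 cm
2–8 s: v = 0 at t = 5 s; triangle areas 12 + 12 = 24 cm
8–11 s: |½(-8 + -11)(3)| = 28.5 cm
11–15 s: v = 0 at t = 13.2 s; triangle areas 12.1 + 8.1 = 20.2 cm
15–17 s: |½(9 + 3)(2)| = 12 cm
Total distance = 103.7 cm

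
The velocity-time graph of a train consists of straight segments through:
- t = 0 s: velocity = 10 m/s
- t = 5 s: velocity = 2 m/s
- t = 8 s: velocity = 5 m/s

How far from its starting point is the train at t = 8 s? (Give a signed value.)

40.5 m

Displacement is the signed area under the v-t curve.
0–5 s: ½(10 + 2)(5) = 30 m
5–8 s: ½(2 + 5)(3) = 10.5 m
Net displacement = 40.5 m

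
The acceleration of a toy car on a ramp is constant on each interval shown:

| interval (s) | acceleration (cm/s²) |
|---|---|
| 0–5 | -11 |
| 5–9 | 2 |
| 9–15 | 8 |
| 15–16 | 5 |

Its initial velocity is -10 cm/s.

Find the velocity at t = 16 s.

-4 cm/s

Δv equals the area under the a-t graph; then v = v₀ + Δv.
0–5 s: -11 × 5 = -55 cm/s
5–9 s: 2 × 4 = 8 cm/s
9–15 s: 8 × 6 = 48 cm/s
15–16 s: 5 × 1 = 5 cm/s
Δv = 6 cm/s, so v(16) = -10 + (6) = -4 cm/s.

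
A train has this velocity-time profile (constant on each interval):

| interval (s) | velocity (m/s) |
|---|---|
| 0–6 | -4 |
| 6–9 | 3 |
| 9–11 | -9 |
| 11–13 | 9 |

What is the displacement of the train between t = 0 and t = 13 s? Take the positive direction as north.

Displacement is the signed area under the v-t curve.
0–6 s: -4 × 6 = -24 m
6–9 s: 3 × 3 = 9 m
9–11 s: -9 × 2 = -18 m
11–13 s: 9 × 2 = 18 m
Net displacement = -15 m

-15 m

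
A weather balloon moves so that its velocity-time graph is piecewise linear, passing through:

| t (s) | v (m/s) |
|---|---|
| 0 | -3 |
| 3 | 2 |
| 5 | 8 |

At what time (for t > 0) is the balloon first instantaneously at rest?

v changes sign on 0–3 s (from -3 to 2); the graph is linear there, so v = 0 at t = 0 + (3)·(3 − 0)/(2 − -3) = 1.8 s.

t = 1.8 s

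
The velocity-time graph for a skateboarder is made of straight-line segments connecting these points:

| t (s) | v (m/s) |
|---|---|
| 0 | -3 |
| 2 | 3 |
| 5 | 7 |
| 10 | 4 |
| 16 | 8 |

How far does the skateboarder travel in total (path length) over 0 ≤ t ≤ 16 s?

81.5 m

Distance (not displacement) is the total path length: add the absolute areas under v-t.
0–2 s: v = 0 at t = 1 s; triangle areas 1.5 + 1.5 = 3 m
2–5 s: |½(3 + 7)(3)| = 15 m
5–10 s: |½(7 + 4)(5)| = 27.5 m
10–16 s: |½(4 + 8)(6)| = 36 m
Total distance = 81.5 m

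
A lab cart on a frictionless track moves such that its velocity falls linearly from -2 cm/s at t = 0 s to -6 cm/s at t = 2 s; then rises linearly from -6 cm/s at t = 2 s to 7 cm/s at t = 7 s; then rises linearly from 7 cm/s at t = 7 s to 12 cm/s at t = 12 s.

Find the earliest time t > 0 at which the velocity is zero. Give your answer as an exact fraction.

v changes sign on 2–7 s (from -6 to 7); the graph is linear there, so v = 0 at t = 2 + (6)·(7 − 2)/(7 − -6) = 56/13 s.

t = 56/13 s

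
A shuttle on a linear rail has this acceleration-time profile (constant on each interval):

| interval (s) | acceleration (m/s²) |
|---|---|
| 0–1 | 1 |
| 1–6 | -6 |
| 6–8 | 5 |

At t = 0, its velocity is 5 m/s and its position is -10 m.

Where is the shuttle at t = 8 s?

On each constant-a segment, Δv = aΔt and Δx = v₀Δt + ½aΔt²; chain segment to segment.
0–1 s: v starts 5 m/s; Δx = 5·1 + ½·1·1² = 5.5 m; v ends 6 m/s.
1–6 s: v starts 6 m/s; Δx = 6·5 + ½·-6·5² = -45 m; v ends -24 m/s.
6–8 s: v starts -24 m/s; Δx = -24·2 + ½·5·2² = -38 m; v ends -14 m/s.
x(8) = -10 + Σ Δx = -87.5 m.

-87.5 m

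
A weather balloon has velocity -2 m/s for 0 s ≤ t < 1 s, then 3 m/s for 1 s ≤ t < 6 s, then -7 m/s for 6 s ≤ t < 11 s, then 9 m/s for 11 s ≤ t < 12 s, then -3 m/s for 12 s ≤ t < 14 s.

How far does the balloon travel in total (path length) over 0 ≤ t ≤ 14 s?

67 m

Total distance travelled is ∫|v| dt — sum the magnitudes of each area piece.
0–1 s: |-2| × 1 = 2 m
1–6 s: |3| × 5 = 15 m
6–11 s: |-7| × 5 = 35 m
11–12 s: |9| × 1 = 9 m
12–14 s: |-3| × 2 = 6 m
Total distance = 67 m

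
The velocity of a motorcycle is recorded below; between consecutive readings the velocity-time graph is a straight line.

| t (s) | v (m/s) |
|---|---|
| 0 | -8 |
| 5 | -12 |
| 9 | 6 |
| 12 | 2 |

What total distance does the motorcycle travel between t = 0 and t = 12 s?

82 m

Total distance travelled is ∫|v| dt — sum the magnitudes of each area piece.
0–5 s: |½(-8 + -12)(5)| = 50 m
5–9 s: v = 0 at t = 23/3 s; triangle areas 16 + 4 = 20 m
9–12 s: |½(6 + 2)(3)| = 12 m
Total distance = 82 m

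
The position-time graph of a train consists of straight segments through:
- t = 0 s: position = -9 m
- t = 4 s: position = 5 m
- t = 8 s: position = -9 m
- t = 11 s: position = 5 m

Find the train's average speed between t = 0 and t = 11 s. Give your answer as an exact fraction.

Average speed = (total path length)/(elapsed time); on a piecewise-linear x-t graph the path length is Σ|Δx|.
0–4 s: |Δx| = |5 − -9| = 14 m
4–8 s: |Δx| = |-9 − 5| = 14 m
8–11 s: |Δx| = |5 − -9| = 14 m
Total path = 42 m; average speed = 42/11 = 42/11 m/s.

42/11 m/s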